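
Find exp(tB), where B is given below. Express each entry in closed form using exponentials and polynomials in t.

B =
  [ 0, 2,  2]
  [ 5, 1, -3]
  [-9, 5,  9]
e^{tB} =
  [-exp(4*t) + 2*exp(2*t), exp(4*t) - exp(2*t), exp(4*t) - exp(2*t)]
  [t*exp(4*t) + 2*exp(4*t) - 2*exp(2*t), -t*exp(4*t) + exp(2*t), -t*exp(4*t) - exp(4*t) + exp(2*t)]
  [-t*exp(4*t) - 4*exp(4*t) + 4*exp(2*t), t*exp(4*t) + 2*exp(4*t) - 2*exp(2*t), t*exp(4*t) + 3*exp(4*t) - 2*exp(2*t)]

Strategy: write B = P · J · P⁻¹ where J is a Jordan canonical form, so e^{tB} = P · e^{tJ} · P⁻¹, and e^{tJ} can be computed block-by-block.

B has Jordan form
J =
  [2, 0, 0]
  [0, 4, 1]
  [0, 0, 4]
(up to reordering of blocks).

Per-block formulas:
  For a 2×2 Jordan block J_2(4): exp(t · J_2(4)) = e^(4t)·(I + t·N), where N is the 2×2 nilpotent shift.
  For a 1×1 block at λ = 2: exp(t · [2]) = [e^(2t)].

After assembling e^{tJ} and conjugating by P, we get:

e^{tB} =
  [-exp(4*t) + 2*exp(2*t), exp(4*t) - exp(2*t), exp(4*t) - exp(2*t)]
  [t*exp(4*t) + 2*exp(4*t) - 2*exp(2*t), -t*exp(4*t) + exp(2*t), -t*exp(4*t) - exp(4*t) + exp(2*t)]
  [-t*exp(4*t) - 4*exp(4*t) + 4*exp(2*t), t*exp(4*t) + 2*exp(4*t) - 2*exp(2*t), t*exp(4*t) + 3*exp(4*t) - 2*exp(2*t)]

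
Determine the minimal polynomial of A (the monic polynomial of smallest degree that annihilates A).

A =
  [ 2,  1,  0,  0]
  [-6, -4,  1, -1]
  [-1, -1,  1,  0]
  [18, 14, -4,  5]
x^3 - 3*x^2 + 3*x - 1

The characteristic polynomial is χ_A(x) = (x - 1)^4, so the eigenvalues are known. The minimal polynomial is
  m_A(x) = Π_λ (x − λ)^{k_λ}
where k_λ is the size of the *largest* Jordan block for λ (equivalently, the smallest k with (A − λI)^k v = 0 for every generalised eigenvector v of λ).

  λ = 1: largest Jordan block has size 3, contributing (x − 1)^3

So m_A(x) = (x - 1)^3 = x^3 - 3*x^2 + 3*x - 1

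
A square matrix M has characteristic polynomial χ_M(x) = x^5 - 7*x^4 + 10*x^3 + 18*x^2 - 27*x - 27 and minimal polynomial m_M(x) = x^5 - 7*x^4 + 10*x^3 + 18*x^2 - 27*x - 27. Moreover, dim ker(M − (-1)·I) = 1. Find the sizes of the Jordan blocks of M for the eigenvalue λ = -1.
Block sizes for λ = -1: [2]

Step 1 — from the characteristic polynomial, algebraic multiplicity of λ = -1 is 2. From dim ker(M − (-1)·I) = 1, there are exactly 1 Jordan blocks for λ = -1.
Step 2 — from the minimal polynomial, the factor (x + 1)^2 tells us the largest block for λ = -1 has size 2.
Step 3 — with total size 2, 1 blocks, and largest block 2, the block sizes (in nonincreasing order) are [2].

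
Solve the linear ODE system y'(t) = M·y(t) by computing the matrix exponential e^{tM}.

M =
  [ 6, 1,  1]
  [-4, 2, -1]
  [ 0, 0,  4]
e^{tM} =
  [2*t*exp(4*t) + exp(4*t), t*exp(4*t), t^2*exp(4*t)/2 + t*exp(4*t)]
  [-4*t*exp(4*t), -2*t*exp(4*t) + exp(4*t), -t^2*exp(4*t) - t*exp(4*t)]
  [0, 0, exp(4*t)]

Strategy: write M = P · J · P⁻¹ where J is a Jordan canonical form, so e^{tM} = P · e^{tJ} · P⁻¹, and e^{tJ} can be computed block-by-block.

M has Jordan form
J =
  [4, 1, 0]
  [0, 4, 1]
  [0, 0, 4]
(up to reordering of blocks).

Per-block formulas:
  For a 3×3 Jordan block J_3(4): exp(t · J_3(4)) = e^(4t)·(I + t·N + (t^2/2)·N^2), where N is the 3×3 nilpotent shift.

After assembling e^{tJ} and conjugating by P, we get:

e^{tM} =
  [2*t*exp(4*t) + exp(4*t), t*exp(4*t), t^2*exp(4*t)/2 + t*exp(4*t)]
  [-4*t*exp(4*t), -2*t*exp(4*t) + exp(4*t), -t^2*exp(4*t) - t*exp(4*t)]
  [0, 0, exp(4*t)]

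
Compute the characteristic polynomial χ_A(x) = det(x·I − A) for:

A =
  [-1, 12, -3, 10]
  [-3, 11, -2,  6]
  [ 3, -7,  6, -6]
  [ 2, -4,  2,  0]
x^4 - 16*x^3 + 96*x^2 - 256*x + 256

Expanding det(x·I − A) (e.g. by cofactor expansion or by noting that A is similar to its Jordan form J, which has the same characteristic polynomial as A) gives
  χ_A(x) = x^4 - 16*x^3 + 96*x^2 - 256*x + 256
which factors as (x - 4)^4. The eigenvalues (with algebraic multiplicities) are λ = 4 with multiplicity 4.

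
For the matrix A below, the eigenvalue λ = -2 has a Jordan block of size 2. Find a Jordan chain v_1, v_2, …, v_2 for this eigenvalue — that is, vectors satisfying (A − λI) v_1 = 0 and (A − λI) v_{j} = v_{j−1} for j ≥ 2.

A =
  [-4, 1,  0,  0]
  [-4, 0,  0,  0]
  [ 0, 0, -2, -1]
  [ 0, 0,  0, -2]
A Jordan chain for λ = -2 of length 2:
v_1 = (-2, -4, 0, 0)ᵀ
v_2 = (1, 0, 0, 0)ᵀ

Let N = A − (-2)·I. We want v_2 with N^2 v_2 = 0 but N^1 v_2 ≠ 0; then v_{j-1} := N · v_j for j = 2, …, 2.

Pick v_2 = (1, 0, 0, 0)ᵀ.
Then v_1 = N · v_2 = (-2, -4, 0, 0)ᵀ.

Sanity check: (A − (-2)·I) v_1 = (0, 0, 0, 0)ᵀ = 0. ✓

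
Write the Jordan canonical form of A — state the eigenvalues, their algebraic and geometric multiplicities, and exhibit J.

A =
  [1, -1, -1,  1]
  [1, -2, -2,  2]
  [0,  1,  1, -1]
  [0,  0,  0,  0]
J_3(0) ⊕ J_1(0)

The characteristic polynomial is
  det(x·I − A) = x^4

Eigenvalues and multiplicities (the geometric multiplicity of λ is n − rank(A − λI), which equals the number of Jordan blocks for λ):
  λ = 0: algebraic multiplicity = 4, geometric multiplicity = 2

Determining the block sizes for each eigenvalue:
  λ = 0: with am = 4 and gm = 2, the partition is not yet determined (e.g. several partitions of 4 into 2 parts exist). Let N = A − (0)·I. Computing rank(N^1) = 2, rank(N^2) = 1, rank(N^3) = 0; the number of blocks of size ≥ j is rank(N^{j−1}) − rank(N^j), giving [2, 1, 1]. So we have 1 block(s) of size 3, 1 block(s) of size 1 → block sizes [3, 1]

Assembling the blocks gives a Jordan form
J =
  [0, 1, 0, 0]
  [0, 0, 1, 0]
  [0, 0, 0, 0]
  [0, 0, 0, 0]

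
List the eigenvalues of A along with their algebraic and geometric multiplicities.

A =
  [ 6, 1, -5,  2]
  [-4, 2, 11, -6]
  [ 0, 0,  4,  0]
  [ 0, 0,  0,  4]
λ = 4: alg = 4, geom = 2

Step 1 — factor the characteristic polynomial to read off the algebraic multiplicities:
  χ_A(x) = (x - 4)^4

Step 2 — compute geometric multiplicities via the rank-nullity identity g(λ) = n − rank(A − λI):
  rank(A − (4)·I) = 2, so dim ker(A − (4)·I) = n − 2 = 2

Summary:
  λ = 4: algebraic multiplicity = 4, geometric multiplicity = 2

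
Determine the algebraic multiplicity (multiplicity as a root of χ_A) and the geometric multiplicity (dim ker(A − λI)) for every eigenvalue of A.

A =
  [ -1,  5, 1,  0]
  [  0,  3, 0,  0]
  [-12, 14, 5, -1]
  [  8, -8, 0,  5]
λ = 3: alg = 4, geom = 2

Step 1 — factor the characteristic polynomial to read off the algebraic multiplicities:
  χ_A(x) = (x - 3)^4

Step 2 — compute geometric multiplicities via the rank-nullity identity g(λ) = n − rank(A − λI):
  rank(A − (3)·I) = 2, so dim ker(A − (3)·I) = n − 2 = 2

Summary:
  λ = 3: algebraic multiplicity = 4, geometric multiplicity = 2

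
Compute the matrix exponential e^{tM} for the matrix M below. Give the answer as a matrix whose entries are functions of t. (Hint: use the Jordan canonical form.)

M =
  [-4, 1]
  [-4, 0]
e^{tM} =
  [-2*t*exp(-2*t) + exp(-2*t), t*exp(-2*t)]
  [-4*t*exp(-2*t), 2*t*exp(-2*t) + exp(-2*t)]

Strategy: write M = P · J · P⁻¹ where J is a Jordan canonical form, so e^{tM} = P · e^{tJ} · P⁻¹, and e^{tJ} can be computed block-by-block.

M has Jordan form
J =
  [-2,  1]
  [ 0, -2]
(up to reordering of blocks).

Per-block formulas:
  For a 2×2 Jordan block J_2(-2): exp(t · J_2(-2)) = e^(-2t)·(I + t·N), where N is the 2×2 nilpotent shift.

After assembling e^{tJ} and conjugating by P, we get:

e^{tM} =
  [-2*t*exp(-2*t) + exp(-2*t), t*exp(-2*t)]
  [-4*t*exp(-2*t), 2*t*exp(-2*t) + exp(-2*t)]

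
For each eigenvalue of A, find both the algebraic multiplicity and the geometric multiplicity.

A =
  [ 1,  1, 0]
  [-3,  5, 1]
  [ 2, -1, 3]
λ = 3: alg = 3, geom = 1

Step 1 — factor the characteristic polynomial to read off the algebraic multiplicities:
  χ_A(x) = (x - 3)^3

Step 2 — compute geometric multiplicities via the rank-nullity identity g(λ) = n − rank(A − λI):
  rank(A − (3)·I) = 2, so dim ker(A − (3)·I) = n − 2 = 1

Summary:
  λ = 3: algebraic multiplicity = 3, geometric multiplicity = 1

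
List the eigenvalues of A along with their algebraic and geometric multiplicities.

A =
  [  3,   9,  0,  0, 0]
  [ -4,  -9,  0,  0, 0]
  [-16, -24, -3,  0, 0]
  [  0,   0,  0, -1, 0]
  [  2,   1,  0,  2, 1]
λ = -3: alg = 3, geom = 2; λ = -1: alg = 1, geom = 1; λ = 1: alg = 1, geom = 1

Step 1 — factor the characteristic polynomial to read off the algebraic multiplicities:
  χ_A(x) = (x - 1)*(x + 1)*(x + 3)^3

Step 2 — compute geometric multiplicities via the rank-nullity identity g(λ) = n − rank(A − λI):
  rank(A − (-3)·I) = 3, so dim ker(A − (-3)·I) = n − 3 = 2
  rank(A − (-1)·I) = 4, so dim ker(A − (-1)·I) = n − 4 = 1
  rank(A − (1)·I) = 4, so dim ker(A − (1)·I) = n − 4 = 1

Summary:
  λ = -3: algebraic multiplicity = 3, geometric multiplicity = 2
  λ = -1: algebraic multiplicity = 1, geometric multiplicity = 1
  λ = 1: algebraic multiplicity = 1, geometric multiplicity = 1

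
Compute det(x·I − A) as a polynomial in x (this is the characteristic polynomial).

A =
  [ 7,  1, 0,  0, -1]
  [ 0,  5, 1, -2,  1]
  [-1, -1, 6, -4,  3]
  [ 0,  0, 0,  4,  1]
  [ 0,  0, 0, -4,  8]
x^5 - 30*x^4 + 360*x^3 - 2160*x^2 + 6480*x - 7776

Expanding det(x·I − A) (e.g. by cofactor expansion or by noting that A is similar to its Jordan form J, which has the same characteristic polynomial as A) gives
  χ_A(x) = x^5 - 30*x^4 + 360*x^3 - 2160*x^2 + 6480*x - 7776
which factors as (x - 6)^5. The eigenvalues (with algebraic multiplicities) are λ = 6 with multiplicity 5.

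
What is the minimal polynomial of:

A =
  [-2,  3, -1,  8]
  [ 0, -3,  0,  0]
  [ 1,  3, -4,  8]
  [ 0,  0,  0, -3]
x^2 + 6*x + 9

The characteristic polynomial is χ_A(x) = (x + 3)^4, so the eigenvalues are known. The minimal polynomial is
  m_A(x) = Π_λ (x − λ)^{k_λ}
where k_λ is the size of the *largest* Jordan block for λ (equivalently, the smallest k with (A − λI)^k v = 0 for every generalised eigenvector v of λ).

  λ = -3: largest Jordan block has size 2, contributing (x + 3)^2

So m_A(x) = (x + 3)^2 = x^2 + 6*x + 9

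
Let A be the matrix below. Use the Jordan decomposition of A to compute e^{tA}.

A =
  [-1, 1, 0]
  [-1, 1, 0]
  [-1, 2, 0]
e^{tA} =
  [1 - t, t, 0]
  [-t, t + 1, 0]
  [-t^2/2 - t, t^2/2 + 2*t, 1]

Strategy: write A = P · J · P⁻¹ where J is a Jordan canonical form, so e^{tA} = P · e^{tJ} · P⁻¹, and e^{tJ} can be computed block-by-block.

A has Jordan form
J =
  [0, 1, 0]
  [0, 0, 1]
  [0, 0, 0]
(up to reordering of blocks).

Per-block formulas:
  For a 3×3 Jordan block J_3(0): exp(t · J_3(0)) = e^(0t)·(I + t·N + (t^2/2)·N^2), where N is the 3×3 nilpotent shift.

After assembling e^{tJ} and conjugating by P, we get:

e^{tA} =
  [1 - t, t, 0]
  [-t, t + 1, 0]
  [-t^2/2 - t, t^2/2 + 2*t, 1]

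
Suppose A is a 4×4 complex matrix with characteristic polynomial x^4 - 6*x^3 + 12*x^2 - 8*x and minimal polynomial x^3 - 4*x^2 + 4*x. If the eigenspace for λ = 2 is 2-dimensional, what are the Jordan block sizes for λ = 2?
Block sizes for λ = 2: [2, 1]

Step 1 — from the characteristic polynomial, algebraic multiplicity of λ = 2 is 3. From dim ker(A − (2)·I) = 2, there are exactly 2 Jordan blocks for λ = 2.
Step 2 — from the minimal polynomial, the factor (x − 2)^2 tells us the largest block for λ = 2 has size 2.
Step 3 — with total size 3, 2 blocks, and largest block 2, the block sizes (in nonincreasing order) are [2, 1].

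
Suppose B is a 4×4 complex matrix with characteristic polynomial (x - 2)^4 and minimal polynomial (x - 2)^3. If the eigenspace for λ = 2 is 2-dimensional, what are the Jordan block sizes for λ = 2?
Block sizes for λ = 2: [3, 1]

Step 1 — from the characteristic polynomial, algebraic multiplicity of λ = 2 is 4. From dim ker(B − (2)·I) = 2, there are exactly 2 Jordan blocks for λ = 2.
Step 2 — from the minimal polynomial, the factor (x − 2)^3 tells us the largest block for λ = 2 has size 3.
Step 3 — with total size 4, 2 blocks, and largest block 3, the block sizes (in nonincreasing order) are [3, 1].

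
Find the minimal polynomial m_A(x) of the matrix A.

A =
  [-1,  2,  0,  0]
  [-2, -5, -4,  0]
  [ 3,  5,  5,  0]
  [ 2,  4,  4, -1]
x^3 + x^2 - x - 1

The characteristic polynomial is χ_A(x) = (x - 1)*(x + 1)^3, so the eigenvalues are known. The minimal polynomial is
  m_A(x) = Π_λ (x − λ)^{k_λ}
where k_λ is the size of the *largest* Jordan block for λ (equivalently, the smallest k with (A − λI)^k v = 0 for every generalised eigenvector v of λ).

  λ = -1: largest Jordan block has size 2, contributing (x + 1)^2
  λ = 1: largest Jordan block has size 1, contributing (x − 1)

So m_A(x) = (x - 1)*(x + 1)^2 = x^3 + x^2 - x - 1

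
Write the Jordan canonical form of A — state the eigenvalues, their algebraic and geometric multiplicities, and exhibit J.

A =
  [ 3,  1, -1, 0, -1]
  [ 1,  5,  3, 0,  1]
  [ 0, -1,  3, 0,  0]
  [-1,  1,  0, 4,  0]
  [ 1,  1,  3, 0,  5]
J_3(4) ⊕ J_2(4)

The characteristic polynomial is
  det(x·I − A) = x^5 - 20*x^4 + 160*x^3 - 640*x^2 + 1280*x - 1024 = (x - 4)^5

Eigenvalues and multiplicities (the geometric multiplicity of λ is n − rank(A − λI), which equals the number of Jordan blocks for λ):
  λ = 4: algebraic multiplicity = 5, geometric multiplicity = 2

Determining the block sizes for each eigenvalue:
  λ = 4: with am = 5 and gm = 2, the partition is not yet determined (e.g. several partitions of 5 into 2 parts exist). Let N = A − (4)·I. Computing rank(N^1) = 3, rank(N^2) = 1, rank(N^3) = 0; the number of blocks of size ≥ j is rank(N^{j−1}) − rank(N^j), giving [2, 2, 1]. So we have 1 block(s) of size 3, 1 block(s) of size 2 → block sizes [3, 2]

Assembling the blocks gives a Jordan form
J =
  [4, 1, 0, 0, 0]
  [0, 4, 1, 0, 0]
  [0, 0, 4, 0, 0]
  [0, 0, 0, 4, 1]
  [0, 0, 0, 0, 4]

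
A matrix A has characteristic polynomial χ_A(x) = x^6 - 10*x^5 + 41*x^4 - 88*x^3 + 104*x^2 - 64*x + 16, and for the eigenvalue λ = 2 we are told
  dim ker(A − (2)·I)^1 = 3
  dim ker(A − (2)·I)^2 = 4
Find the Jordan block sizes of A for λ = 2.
Block sizes for λ = 2: [2, 1, 1]

From the dimensions of kernels of powers, the number of Jordan blocks of size at least j is d_j − d_{j−1} where d_j = dim ker(N^j) (with d_0 = 0). Computing the differences gives [3, 1].
The number of blocks of size exactly k is (#blocks of size ≥ k) − (#blocks of size ≥ k + 1), so the partition is: 2 block(s) of size 1, 1 block(s) of size 2.
In nonincreasing order the block sizes are [2, 1, 1].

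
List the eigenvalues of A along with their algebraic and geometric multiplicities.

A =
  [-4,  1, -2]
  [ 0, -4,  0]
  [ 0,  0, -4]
λ = -4: alg = 3, geom = 2

Step 1 — factor the characteristic polynomial to read off the algebraic multiplicities:
  χ_A(x) = (x + 4)^3

Step 2 — compute geometric multiplicities via the rank-nullity identity g(λ) = n − rank(A − λI):
  rank(A − (-4)·I) = 1, so dim ker(A − (-4)·I) = n − 1 = 2

Summary:
  λ = -4: algebraic multiplicity = 3, geometric multiplicity = 2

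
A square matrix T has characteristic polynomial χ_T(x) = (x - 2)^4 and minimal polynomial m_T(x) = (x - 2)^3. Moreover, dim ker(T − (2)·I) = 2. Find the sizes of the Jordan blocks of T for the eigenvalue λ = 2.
Block sizes for λ = 2: [3, 1]

Step 1 — from the characteristic polynomial, algebraic multiplicity of λ = 2 is 4. From dim ker(T − (2)·I) = 2, there are exactly 2 Jordan blocks for λ = 2.
Step 2 — from the minimal polynomial, the factor (x − 2)^3 tells us the largest block for λ = 2 has size 3.
Step 3 — with total size 4, 2 blocks, and largest block 3, the block sizes (in nonincreasing order) are [3, 1].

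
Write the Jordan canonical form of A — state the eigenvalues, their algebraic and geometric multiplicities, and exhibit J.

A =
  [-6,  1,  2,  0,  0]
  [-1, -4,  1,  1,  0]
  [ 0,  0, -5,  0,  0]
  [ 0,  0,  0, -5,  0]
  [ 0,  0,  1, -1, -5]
J_3(-5) ⊕ J_1(-5) ⊕ J_1(-5)

The characteristic polynomial is
  det(x·I − A) = x^5 + 25*x^4 + 250*x^3 + 1250*x^2 + 3125*x + 3125 = (x + 5)^5

Eigenvalues and multiplicities (the geometric multiplicity of λ is n − rank(A − λI), which equals the number of Jordan blocks for λ):
  λ = -5: algebraic multiplicity = 5, geometric multiplicity = 3

Determining the block sizes for each eigenvalue:
  λ = -5: with am = 5 and gm = 3, the partition is not yet determined (e.g. several partitions of 5 into 3 parts exist). Let N = A − (-5)·I. Computing rank(N^1) = 2, rank(N^2) = 1, rank(N^3) = 0; the number of blocks of size ≥ j is rank(N^{j−1}) − rank(N^j), giving [3, 1, 1]. So we have 1 block(s) of size 3, 2 block(s) of size 1 → block sizes [3, 1, 1]

Assembling the blocks gives a Jordan form
J =
  [-5,  1,  0,  0,  0]
  [ 0, -5,  1,  0,  0]
  [ 0,  0, -5,  0,  0]
  [ 0,  0,  0, -5,  0]
  [ 0,  0,  0,  0, -5]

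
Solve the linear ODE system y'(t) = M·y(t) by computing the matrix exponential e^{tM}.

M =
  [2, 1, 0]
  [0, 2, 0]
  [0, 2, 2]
e^{tM} =
  [exp(2*t), t*exp(2*t), 0]
  [0, exp(2*t), 0]
  [0, 2*t*exp(2*t), exp(2*t)]

Strategy: write M = P · J · P⁻¹ where J is a Jordan canonical form, so e^{tM} = P · e^{tJ} · P⁻¹, and e^{tJ} can be computed block-by-block.

M has Jordan form
J =
  [2, 1, 0]
  [0, 2, 0]
  [0, 0, 2]
(up to reordering of blocks).

Per-block formulas:
  For a 1×1 block at λ = 2: exp(t · [2]) = [e^(2t)].
  For a 2×2 Jordan block J_2(2): exp(t · J_2(2)) = e^(2t)·(I + t·N), where N is the 2×2 nilpotent shift.

After assembling e^{tJ} and conjugating by P, we get:

e^{tM} =
  [exp(2*t), t*exp(2*t), 0]
  [0, exp(2*t), 0]
  [0, 2*t*exp(2*t), exp(2*t)]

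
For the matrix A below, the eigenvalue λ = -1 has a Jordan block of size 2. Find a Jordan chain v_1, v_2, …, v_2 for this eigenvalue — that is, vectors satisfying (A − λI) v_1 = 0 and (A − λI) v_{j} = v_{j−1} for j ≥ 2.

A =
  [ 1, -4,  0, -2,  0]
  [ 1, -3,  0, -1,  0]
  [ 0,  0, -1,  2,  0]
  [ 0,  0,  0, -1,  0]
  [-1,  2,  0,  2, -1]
A Jordan chain for λ = -1 of length 2:
v_1 = (2, 1, 0, 0, -1)ᵀ
v_2 = (1, 0, 0, 0, 0)ᵀ

Let N = A − (-1)·I. We want v_2 with N^2 v_2 = 0 but N^1 v_2 ≠ 0; then v_{j-1} := N · v_j for j = 2, …, 2.

Pick v_2 = (1, 0, 0, 0, 0)ᵀ.
Then v_1 = N · v_2 = (2, 1, 0, 0, -1)ᵀ.

Sanity check: (A − (-1)·I) v_1 = (0, 0, 0, 0, 0)ᵀ = 0. ✓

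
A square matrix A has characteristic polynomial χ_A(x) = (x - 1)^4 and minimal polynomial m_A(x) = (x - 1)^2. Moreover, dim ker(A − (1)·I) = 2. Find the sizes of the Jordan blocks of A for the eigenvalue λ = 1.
Block sizes for λ = 1: [2, 2]

Step 1 — from the characteristic polynomial, algebraic multiplicity of λ = 1 is 4. From dim ker(A − (1)·I) = 2, there are exactly 2 Jordan blocks for λ = 1.
Step 2 — from the minimal polynomial, the factor (x − 1)^2 tells us the largest block for λ = 1 has size 2.
Step 3 — with total size 4, 2 blocks, and largest block 2, the block sizes (in nonincreasing order) are [2, 2].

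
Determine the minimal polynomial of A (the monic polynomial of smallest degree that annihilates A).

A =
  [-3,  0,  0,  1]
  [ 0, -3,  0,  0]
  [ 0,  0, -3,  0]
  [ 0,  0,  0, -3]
x^2 + 6*x + 9

The characteristic polynomial is χ_A(x) = (x + 3)^4, so the eigenvalues are known. The minimal polynomial is
  m_A(x) = Π_λ (x − λ)^{k_λ}
where k_λ is the size of the *largest* Jordan block for λ (equivalently, the smallest k with (A − λI)^k v = 0 for every generalised eigenvector v of λ).

  λ = -3: largest Jordan block has size 2, contributing (x + 3)^2

So m_A(x) = (x + 3)^2 = x^2 + 6*x + 9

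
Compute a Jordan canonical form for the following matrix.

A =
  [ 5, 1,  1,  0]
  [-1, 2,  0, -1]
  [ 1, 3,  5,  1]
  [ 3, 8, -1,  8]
J_2(5) ⊕ J_2(5)

The characteristic polynomial is
  det(x·I − A) = x^4 - 20*x^3 + 150*x^2 - 500*x + 625 = (x - 5)^4

Eigenvalues and multiplicities (the geometric multiplicity of λ is n − rank(A − λI), which equals the number of Jordan blocks for λ):
  λ = 5: algebraic multiplicity = 4, geometric multiplicity = 2

Determining the block sizes for each eigenvalue:
  λ = 5: with am = 4 and gm = 2, the partition is not yet determined (e.g. several partitions of 4 into 2 parts exist). Let N = A − (5)·I. Computing rank(N^1) = 2, rank(N^2) = 0; the number of blocks of size ≥ j is rank(N^{j−1}) − rank(N^j), giving [2, 2]. So we have 2 block(s) of size 2 → block sizes [2, 2]

Assembling the blocks gives a Jordan form
J =
  [5, 1, 0, 0]
  [0, 5, 0, 0]
  [0, 0, 5, 1]
  [0, 0, 0, 5]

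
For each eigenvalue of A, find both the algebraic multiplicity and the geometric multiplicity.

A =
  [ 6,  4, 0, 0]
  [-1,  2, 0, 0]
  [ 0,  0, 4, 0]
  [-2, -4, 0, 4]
λ = 4: alg = 4, geom = 3

Step 1 — factor the characteristic polynomial to read off the algebraic multiplicities:
  χ_A(x) = (x - 4)^4

Step 2 — compute geometric multiplicities via the rank-nullity identity g(λ) = n − rank(A − λI):
  rank(A − (4)·I) = 1, so dim ker(A − (4)·I) = n − 1 = 3

Summary:
  λ = 4: algebraic multiplicity = 4, geometric multiplicity = 3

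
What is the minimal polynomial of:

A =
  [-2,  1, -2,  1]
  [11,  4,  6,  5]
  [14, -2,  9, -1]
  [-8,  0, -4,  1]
x^2 - 6*x + 9

The characteristic polynomial is χ_A(x) = (x - 3)^4, so the eigenvalues are known. The minimal polynomial is
  m_A(x) = Π_λ (x − λ)^{k_λ}
where k_λ is the size of the *largest* Jordan block for λ (equivalently, the smallest k with (A − λI)^k v = 0 for every generalised eigenvector v of λ).

  λ = 3: largest Jordan block has size 2, contributing (x − 3)^2

So m_A(x) = (x - 3)^2 = x^2 - 6*x + 9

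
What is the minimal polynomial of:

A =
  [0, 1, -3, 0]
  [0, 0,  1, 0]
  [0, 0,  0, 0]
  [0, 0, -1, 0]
x^3

The characteristic polynomial is χ_A(x) = x^4, so the eigenvalues are known. The minimal polynomial is
  m_A(x) = Π_λ (x − λ)^{k_λ}
where k_λ is the size of the *largest* Jordan block for λ (equivalently, the smallest k with (A − λI)^k v = 0 for every generalised eigenvector v of λ).

  λ = 0: largest Jordan block has size 3, contributing (x − 0)^3

So m_A(x) = x^3 = x^3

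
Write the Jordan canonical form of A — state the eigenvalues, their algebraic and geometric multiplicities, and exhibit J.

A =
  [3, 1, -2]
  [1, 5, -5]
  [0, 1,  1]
J_3(3)

The characteristic polynomial is
  det(x·I − A) = x^3 - 9*x^2 + 27*x - 27 = (x - 3)^3

Eigenvalues and multiplicities (the geometric multiplicity of λ is n − rank(A − λI), which equals the number of Jordan blocks for λ):
  λ = 3: algebraic multiplicity = 3, geometric multiplicity = 1

Determining the block sizes for each eigenvalue:
  λ = 3: one block (gm = 1), so the single block has size am = 3 → block sizes [3]

Assembling the blocks gives a Jordan form
J =
  [3, 1, 0]
  [0, 3, 1]
  [0, 0, 3]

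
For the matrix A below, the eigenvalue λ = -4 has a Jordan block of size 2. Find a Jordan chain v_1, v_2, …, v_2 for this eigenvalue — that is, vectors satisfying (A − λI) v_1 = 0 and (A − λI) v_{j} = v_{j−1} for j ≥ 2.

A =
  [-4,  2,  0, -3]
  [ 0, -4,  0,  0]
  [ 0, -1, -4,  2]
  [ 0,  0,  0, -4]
A Jordan chain for λ = -4 of length 2:
v_1 = (2, 0, -1, 0)ᵀ
v_2 = (0, 1, 0, 0)ᵀ

Let N = A − (-4)·I. We want v_2 with N^2 v_2 = 0 but N^1 v_2 ≠ 0; then v_{j-1} := N · v_j for j = 2, …, 2.

Pick v_2 = (0, 1, 0, 0)ᵀ.
Then v_1 = N · v_2 = (2, 0, -1, 0)ᵀ.

Sanity check: (A − (-4)·I) v_1 = (0, 0, 0, 0)ᵀ = 0. ✓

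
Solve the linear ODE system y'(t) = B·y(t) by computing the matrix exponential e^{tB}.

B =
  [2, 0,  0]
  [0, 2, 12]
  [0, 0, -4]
e^{tB} =
  [exp(2*t), 0, 0]
  [0, exp(2*t), 2*exp(2*t) - 2*exp(-4*t)]
  [0, 0, exp(-4*t)]

Strategy: write B = P · J · P⁻¹ where J is a Jordan canonical form, so e^{tB} = P · e^{tJ} · P⁻¹, and e^{tJ} can be computed block-by-block.

B has Jordan form
J =
  [-4, 0, 0]
  [ 0, 2, 0]
  [ 0, 0, 2]
(up to reordering of blocks).

Per-block formulas:
  For a 1×1 block at λ = -4: exp(t · [-4]) = [e^(-4t)].
  For a 1×1 block at λ = 2: exp(t · [2]) = [e^(2t)].

After assembling e^{tJ} and conjugating by P, we get:

e^{tB} =
  [exp(2*t), 0, 0]
  [0, exp(2*t), 2*exp(2*t) - 2*exp(-4*t)]
  [0, 0, exp(-4*t)]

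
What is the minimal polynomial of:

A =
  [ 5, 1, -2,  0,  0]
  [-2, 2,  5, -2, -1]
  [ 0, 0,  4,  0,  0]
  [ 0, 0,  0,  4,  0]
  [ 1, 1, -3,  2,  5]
x^3 - 12*x^2 + 48*x - 64

The characteristic polynomial is χ_A(x) = (x - 4)^5, so the eigenvalues are known. The minimal polynomial is
  m_A(x) = Π_λ (x − λ)^{k_λ}
where k_λ is the size of the *largest* Jordan block for λ (equivalently, the smallest k with (A − λI)^k v = 0 for every generalised eigenvector v of λ).

  λ = 4: largest Jordan block has size 3, contributing (x − 4)^3

So m_A(x) = (x - 4)^3 = x^3 - 12*x^2 + 48*x - 64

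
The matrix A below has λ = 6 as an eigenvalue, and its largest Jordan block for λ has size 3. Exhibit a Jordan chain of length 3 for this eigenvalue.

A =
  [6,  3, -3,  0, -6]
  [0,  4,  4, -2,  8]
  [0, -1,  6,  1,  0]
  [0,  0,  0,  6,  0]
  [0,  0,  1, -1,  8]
A Jordan chain for λ = 6 of length 3:
v_1 = (-3, 0, 2, 0, -1)ᵀ
v_2 = (3, -2, -1, 0, 0)ᵀ
v_3 = (0, 1, 0, 0, 0)ᵀ

Let N = A − (6)·I. We want v_3 with N^3 v_3 = 0 but N^2 v_3 ≠ 0; then v_{j-1} := N · v_j for j = 3, …, 2.

Pick v_3 = (0, 1, 0, 0, 0)ᵀ.
Then v_2 = N · v_3 = (3, -2, -1, 0, 0)ᵀ.
Then v_1 = N · v_2 = (-3, 0, 2, 0, -1)ᵀ.

Sanity check: (A − (6)·I) v_1 = (0, 0, 0, 0, 0)ᵀ = 0. ✓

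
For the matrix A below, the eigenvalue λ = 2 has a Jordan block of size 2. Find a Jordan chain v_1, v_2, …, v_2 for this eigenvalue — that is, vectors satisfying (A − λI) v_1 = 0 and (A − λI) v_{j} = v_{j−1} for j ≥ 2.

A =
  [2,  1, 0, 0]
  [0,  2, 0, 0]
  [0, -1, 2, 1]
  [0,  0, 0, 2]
A Jordan chain for λ = 2 of length 2:
v_1 = (1, 0, -1, 0)ᵀ
v_2 = (0, 1, 0, 0)ᵀ

Let N = A − (2)·I. We want v_2 with N^2 v_2 = 0 but N^1 v_2 ≠ 0; then v_{j-1} := N · v_j for j = 2, …, 2.

Pick v_2 = (0, 1, 0, 0)ᵀ.
Then v_1 = N · v_2 = (1, 0, -1, 0)ᵀ.

Sanity check: (A − (2)·I) v_1 = (0, 0, 0, 0)ᵀ = 0. ✓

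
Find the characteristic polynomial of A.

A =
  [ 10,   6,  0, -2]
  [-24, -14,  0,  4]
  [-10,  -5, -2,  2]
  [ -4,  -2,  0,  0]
x^4 + 6*x^3 + 12*x^2 + 8*x

Expanding det(x·I − A) (e.g. by cofactor expansion or by noting that A is similar to its Jordan form J, which has the same characteristic polynomial as A) gives
  χ_A(x) = x^4 + 6*x^3 + 12*x^2 + 8*x
which factors as x*(x + 2)^3. The eigenvalues (with algebraic multiplicities) are λ = -2 with multiplicity 3, λ = 0 with multiplicity 1.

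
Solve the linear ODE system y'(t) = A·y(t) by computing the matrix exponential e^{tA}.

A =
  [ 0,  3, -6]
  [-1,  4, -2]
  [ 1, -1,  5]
e^{tA} =
  [-3*t*exp(3*t) + exp(3*t), 3*t*exp(3*t), -6*t*exp(3*t)]
  [-t*exp(3*t), t*exp(3*t) + exp(3*t), -2*t*exp(3*t)]
  [t*exp(3*t), -t*exp(3*t), 2*t*exp(3*t) + exp(3*t)]

Strategy: write A = P · J · P⁻¹ where J is a Jordan canonical form, so e^{tA} = P · e^{tJ} · P⁻¹, and e^{tJ} can be computed block-by-block.

A has Jordan form
J =
  [3, 1, 0]
  [0, 3, 0]
  [0, 0, 3]
(up to reordering of blocks).

Per-block formulas:
  For a 1×1 block at λ = 3: exp(t · [3]) = [e^(3t)].
  For a 2×2 Jordan block J_2(3): exp(t · J_2(3)) = e^(3t)·(I + t·N), where N is the 2×2 nilpotent shift.

After assembling e^{tJ} and conjugating by P, we get:

e^{tA} =
  [-3*t*exp(3*t) + exp(3*t), 3*t*exp(3*t), -6*t*exp(3*t)]
  [-t*exp(3*t), t*exp(3*t) + exp(3*t), -2*t*exp(3*t)]
  [t*exp(3*t), -t*exp(3*t), 2*t*exp(3*t) + exp(3*t)]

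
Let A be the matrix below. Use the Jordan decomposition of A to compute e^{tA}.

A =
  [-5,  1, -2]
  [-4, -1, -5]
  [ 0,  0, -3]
e^{tA} =
  [-2*t*exp(-3*t) + exp(-3*t), t*exp(-3*t), -t^2*exp(-3*t)/2 - 2*t*exp(-3*t)]
  [-4*t*exp(-3*t), 2*t*exp(-3*t) + exp(-3*t), -t^2*exp(-3*t) - 5*t*exp(-3*t)]
  [0, 0, exp(-3*t)]

Strategy: write A = P · J · P⁻¹ where J is a Jordan canonical form, so e^{tA} = P · e^{tJ} · P⁻¹, and e^{tJ} can be computed block-by-block.

A has Jordan form
J =
  [-3,  1,  0]
  [ 0, -3,  1]
  [ 0,  0, -3]
(up to reordering of blocks).

Per-block formulas:
  For a 3×3 Jordan block J_3(-3): exp(t · J_3(-3)) = e^(-3t)·(I + t·N + (t^2/2)·N^2), where N is the 3×3 nilpotent shift.

After assembling e^{tJ} and conjugating by P, we get:

e^{tA} =
  [-2*t*exp(-3*t) + exp(-3*t), t*exp(-3*t), -t^2*exp(-3*t)/2 - 2*t*exp(-3*t)]
  [-4*t*exp(-3*t), 2*t*exp(-3*t) + exp(-3*t), -t^2*exp(-3*t) - 5*t*exp(-3*t)]
  [0, 0, exp(-3*t)]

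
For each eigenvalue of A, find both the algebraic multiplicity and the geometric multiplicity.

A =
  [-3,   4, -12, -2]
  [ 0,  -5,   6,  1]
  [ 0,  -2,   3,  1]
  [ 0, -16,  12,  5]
λ = -3: alg = 2, geom = 2; λ = 3: alg = 2, geom = 1

Step 1 — factor the characteristic polynomial to read off the algebraic multiplicities:
  χ_A(x) = (x - 3)^2*(x + 3)^2

Step 2 — compute geometric multiplicities via the rank-nullity identity g(λ) = n − rank(A − λI):
  rank(A − (-3)·I) = 2, so dim ker(A − (-3)·I) = n − 2 = 2
  rank(A − (3)·I) = 3, so dim ker(A − (3)·I) = n − 3 = 1

Summary:
  λ = -3: algebraic multiplicity = 2, geometric multiplicity = 2
  λ = 3: algebraic multiplicity = 2, geometric multiplicity = 1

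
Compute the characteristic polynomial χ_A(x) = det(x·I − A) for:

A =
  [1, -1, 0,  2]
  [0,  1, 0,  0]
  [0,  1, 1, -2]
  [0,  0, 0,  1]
x^4 - 4*x^3 + 6*x^2 - 4*x + 1

Expanding det(x·I − A) (e.g. by cofactor expansion or by noting that A is similar to its Jordan form J, which has the same characteristic polynomial as A) gives
  χ_A(x) = x^4 - 4*x^3 + 6*x^2 - 4*x + 1
which factors as (x - 1)^4. The eigenvalues (with algebraic multiplicities) are λ = 1 with multiplicity 4.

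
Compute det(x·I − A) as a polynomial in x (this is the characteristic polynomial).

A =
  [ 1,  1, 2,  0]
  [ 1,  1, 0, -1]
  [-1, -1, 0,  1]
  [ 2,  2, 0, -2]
x^4

Expanding det(x·I − A) (e.g. by cofactor expansion or by noting that A is similar to its Jordan form J, which has the same characteristic polynomial as A) gives
  χ_A(x) = x^4
which factors as x^4. The eigenvalues (with algebraic multiplicities) are λ = 0 with multiplicity 4.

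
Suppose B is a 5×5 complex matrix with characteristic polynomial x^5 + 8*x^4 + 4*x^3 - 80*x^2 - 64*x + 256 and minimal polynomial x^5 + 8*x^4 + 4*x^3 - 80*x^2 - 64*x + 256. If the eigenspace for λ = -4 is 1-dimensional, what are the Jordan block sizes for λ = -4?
Block sizes for λ = -4: [3]

Step 1 — from the characteristic polynomial, algebraic multiplicity of λ = -4 is 3. From dim ker(B − (-4)·I) = 1, there are exactly 1 Jordan blocks for λ = -4.
Step 2 — from the minimal polynomial, the factor (x + 4)^3 tells us the largest block for λ = -4 has size 3.
Step 3 — with total size 3, 1 blocks, and largest block 3, the block sizes (in nonincreasing order) are [3].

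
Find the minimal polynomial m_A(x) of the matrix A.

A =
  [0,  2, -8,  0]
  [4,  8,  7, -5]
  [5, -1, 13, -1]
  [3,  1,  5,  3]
x^3 - 18*x^2 + 108*x - 216

The characteristic polynomial is χ_A(x) = (x - 6)^4, so the eigenvalues are known. The minimal polynomial is
  m_A(x) = Π_λ (x − λ)^{k_λ}
where k_λ is the size of the *largest* Jordan block for λ (equivalently, the smallest k with (A − λI)^k v = 0 for every generalised eigenvector v of λ).

  λ = 6: largest Jordan block has size 3, contributing (x − 6)^3

So m_A(x) = (x - 6)^3 = x^3 - 18*x^2 + 108*x - 216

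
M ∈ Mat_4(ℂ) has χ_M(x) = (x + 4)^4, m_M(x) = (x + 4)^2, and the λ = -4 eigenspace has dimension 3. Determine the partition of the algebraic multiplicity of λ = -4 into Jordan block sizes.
Block sizes for λ = -4: [2, 1, 1]

Step 1 — from the characteristic polynomial, algebraic multiplicity of λ = -4 is 4. From dim ker(M − (-4)·I) = 3, there are exactly 3 Jordan blocks for λ = -4.
Step 2 — from the minimal polynomial, the factor (x + 4)^2 tells us the largest block for λ = -4 has size 2.
Step 3 — with total size 4, 3 blocks, and largest block 2, the block sizes (in nonincreasing order) are [2, 1, 1].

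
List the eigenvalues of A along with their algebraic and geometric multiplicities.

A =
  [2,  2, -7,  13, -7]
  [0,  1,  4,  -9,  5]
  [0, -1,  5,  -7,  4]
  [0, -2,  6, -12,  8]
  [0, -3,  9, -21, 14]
λ = 2: alg = 5, geom = 2

Step 1 — factor the characteristic polynomial to read off the algebraic multiplicities:
  χ_A(x) = (x - 2)^5

Step 2 — compute geometric multiplicities via the rank-nullity identity g(λ) = n − rank(A − λI):
  rank(A − (2)·I) = 3, so dim ker(A − (2)·I) = n − 3 = 2

Summary:
  λ = 2: algebraic multiplicity = 5, geometric multiplicity = 2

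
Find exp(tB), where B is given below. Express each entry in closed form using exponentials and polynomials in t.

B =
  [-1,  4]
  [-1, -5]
e^{tB} =
  [2*t*exp(-3*t) + exp(-3*t), 4*t*exp(-3*t)]
  [-t*exp(-3*t), -2*t*exp(-3*t) + exp(-3*t)]

Strategy: write B = P · J · P⁻¹ where J is a Jordan canonical form, so e^{tB} = P · e^{tJ} · P⁻¹, and e^{tJ} can be computed block-by-block.

B has Jordan form
J =
  [-3,  1]
  [ 0, -3]
(up to reordering of blocks).

Per-block formulas:
  For a 2×2 Jordan block J_2(-3): exp(t · J_2(-3)) = e^(-3t)·(I + t·N), where N is the 2×2 nilpotent shift.

After assembling e^{tJ} and conjugating by P, we get:

e^{tB} =
  [2*t*exp(-3*t) + exp(-3*t), 4*t*exp(-3*t)]
  [-t*exp(-3*t), -2*t*exp(-3*t) + exp(-3*t)]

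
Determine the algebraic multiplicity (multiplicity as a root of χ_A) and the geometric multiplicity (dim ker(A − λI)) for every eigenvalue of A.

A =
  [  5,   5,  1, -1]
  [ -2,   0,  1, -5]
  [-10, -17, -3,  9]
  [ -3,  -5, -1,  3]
λ = 1: alg = 3, geom = 1; λ = 2: alg = 1, geom = 1

Step 1 — factor the characteristic polynomial to read off the algebraic multiplicities:
  χ_A(x) = (x - 2)*(x - 1)^3

Step 2 — compute geometric multiplicities via the rank-nullity identity g(λ) = n − rank(A − λI):
  rank(A − (1)·I) = 3, so dim ker(A − (1)·I) = n − 3 = 1
  rank(A − (2)·I) = 3, so dim ker(A − (2)·I) = n − 3 = 1

Summary:
  λ = 1: algebraic multiplicity = 3, geometric multiplicity = 1
  λ = 2: algebraic multiplicity = 1, geometric multiplicity = 1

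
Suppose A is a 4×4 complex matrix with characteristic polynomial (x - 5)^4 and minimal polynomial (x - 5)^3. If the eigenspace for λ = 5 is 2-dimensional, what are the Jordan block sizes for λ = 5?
Block sizes for λ = 5: [3, 1]

Step 1 — from the characteristic polynomial, algebraic multiplicity of λ = 5 is 4. From dim ker(A − (5)·I) = 2, there are exactly 2 Jordan blocks for λ = 5.
Step 2 — from the minimal polynomial, the factor (x − 5)^3 tells us the largest block for λ = 5 has size 3.
Step 3 — with total size 4, 2 blocks, and largest block 3, the block sizes (in nonincreasing order) are [3, 1].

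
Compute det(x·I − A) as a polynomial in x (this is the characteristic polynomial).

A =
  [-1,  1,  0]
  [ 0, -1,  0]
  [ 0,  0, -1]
x^3 + 3*x^2 + 3*x + 1

Expanding det(x·I − A) (e.g. by cofactor expansion or by noting that A is similar to its Jordan form J, which has the same characteristic polynomial as A) gives
  χ_A(x) = x^3 + 3*x^2 + 3*x + 1
which factors as (x + 1)^3. The eigenvalues (with algebraic multiplicities) are λ = -1 with multiplicity 3.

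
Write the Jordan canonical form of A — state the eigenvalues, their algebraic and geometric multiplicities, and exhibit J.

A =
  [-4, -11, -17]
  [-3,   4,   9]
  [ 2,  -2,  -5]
J_2(-3) ⊕ J_1(1)

The characteristic polynomial is
  det(x·I − A) = x^3 + 5*x^2 + 3*x - 9 = (x - 1)*(x + 3)^2

Eigenvalues and multiplicities (the geometric multiplicity of λ is n − rank(A − λI), which equals the number of Jordan blocks for λ):
  λ = -3: algebraic multiplicity = 2, geometric multiplicity = 1
  λ = 1: algebraic multiplicity = 1, geometric multiplicity = 1

Determining the block sizes for each eigenvalue:
  λ = -3: one block (gm = 1), so the single block has size am = 2 → block sizes [2]
  λ = 1: one block (gm = 1), so the single block has size am = 1 → block sizes [1]

Assembling the blocks gives a Jordan form
J =
  [-3,  1, 0]
  [ 0, -3, 0]
  [ 0,  0, 1]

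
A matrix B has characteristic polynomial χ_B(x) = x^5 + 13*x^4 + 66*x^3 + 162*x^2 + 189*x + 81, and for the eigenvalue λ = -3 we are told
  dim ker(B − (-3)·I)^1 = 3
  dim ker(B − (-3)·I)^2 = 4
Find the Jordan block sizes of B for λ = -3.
Block sizes for λ = -3: [2, 1, 1]

From the dimensions of kernels of powers, the number of Jordan blocks of size at least j is d_j − d_{j−1} where d_j = dim ker(N^j) (with d_0 = 0). Computing the differences gives [3, 1].
The number of blocks of size exactly k is (#blocks of size ≥ k) − (#blocks of size ≥ k + 1), so the partition is: 2 block(s) of size 1, 1 block(s) of size 2.
In nonincreasing order the block sizes are [2, 1, 1].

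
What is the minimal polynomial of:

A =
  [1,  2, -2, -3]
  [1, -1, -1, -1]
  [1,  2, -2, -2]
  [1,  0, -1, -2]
x^3 + 3*x^2 + 3*x + 1

The characteristic polynomial is χ_A(x) = (x + 1)^4, so the eigenvalues are known. The minimal polynomial is
  m_A(x) = Π_λ (x − λ)^{k_λ}
where k_λ is the size of the *largest* Jordan block for λ (equivalently, the smallest k with (A − λI)^k v = 0 for every generalised eigenvector v of λ).

  λ = -1: largest Jordan block has size 3, contributing (x + 1)^3

So m_A(x) = (x + 1)^3 = x^3 + 3*x^2 + 3*x + 1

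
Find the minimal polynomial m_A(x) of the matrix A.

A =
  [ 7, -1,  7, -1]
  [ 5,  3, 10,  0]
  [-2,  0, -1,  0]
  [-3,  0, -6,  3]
x^3 - 9*x^2 + 27*x - 27

The characteristic polynomial is χ_A(x) = (x - 3)^4, so the eigenvalues are known. The minimal polynomial is
  m_A(x) = Π_λ (x − λ)^{k_λ}
where k_λ is the size of the *largest* Jordan block for λ (equivalently, the smallest k with (A − λI)^k v = 0 for every generalised eigenvector v of λ).

  λ = 3: largest Jordan block has size 3, contributing (x − 3)^3

So m_A(x) = (x - 3)^3 = x^3 - 9*x^2 + 27*x - 27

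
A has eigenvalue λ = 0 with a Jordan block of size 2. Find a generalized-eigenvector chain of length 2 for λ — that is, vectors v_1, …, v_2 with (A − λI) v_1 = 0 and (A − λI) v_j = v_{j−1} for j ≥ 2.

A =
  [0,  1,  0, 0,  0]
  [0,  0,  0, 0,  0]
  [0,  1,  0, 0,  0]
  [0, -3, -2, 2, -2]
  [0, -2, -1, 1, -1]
A Jordan chain for λ = 0 of length 2:
v_1 = (1, 0, 1, 1, 0)ᵀ
v_2 = (0, 1, -2, 0, 0)ᵀ

Let N = A − (0)·I. We want v_2 with N^2 v_2 = 0 but N^1 v_2 ≠ 0; then v_{j-1} := N · v_j for j = 2, …, 2.

Pick v_2 = (0, 1, -2, 0, 0)ᵀ.
Then v_1 = N · v_2 = (1, 0, 1, 1, 0)ᵀ.

Sanity check: (A − (0)·I) v_1 = (0, 0, 0, 0, 0)ᵀ = 0. ✓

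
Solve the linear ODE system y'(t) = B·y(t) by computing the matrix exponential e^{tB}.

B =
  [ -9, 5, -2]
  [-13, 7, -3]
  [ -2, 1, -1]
e^{tB} =
  [3*t^2*exp(-t)/2 - 8*t*exp(-t) + exp(-t), -t^2*exp(-t) + 5*t*exp(-t), t^2*exp(-t)/2 - 2*t*exp(-t)]
  [3*t^2*exp(-t) - 13*t*exp(-t), -2*t^2*exp(-t) + 8*t*exp(-t) + exp(-t), t^2*exp(-t) - 3*t*exp(-t)]
  [3*t^2*exp(-t)/2 - 2*t*exp(-t), -t^2*exp(-t) + t*exp(-t), t^2*exp(-t)/2 + exp(-t)]

Strategy: write B = P · J · P⁻¹ where J is a Jordan canonical form, so e^{tB} = P · e^{tJ} · P⁻¹, and e^{tJ} can be computed block-by-block.

B has Jordan form
J =
  [-1,  1,  0]
  [ 0, -1,  1]
  [ 0,  0, -1]
(up to reordering of blocks).

Per-block formulas:
  For a 3×3 Jordan block J_3(-1): exp(t · J_3(-1)) = e^(-1t)·(I + t·N + (t^2/2)·N^2), where N is the 3×3 nilpotent shift.

After assembling e^{tJ} and conjugating by P, we get:

e^{tB} =
  [3*t^2*exp(-t)/2 - 8*t*exp(-t) + exp(-t), -t^2*exp(-t) + 5*t*exp(-t), t^2*exp(-t)/2 - 2*t*exp(-t)]
  [3*t^2*exp(-t) - 13*t*exp(-t), -2*t^2*exp(-t) + 8*t*exp(-t) + exp(-t), t^2*exp(-t) - 3*t*exp(-t)]
  [3*t^2*exp(-t)/2 - 2*t*exp(-t), -t^2*exp(-t) + t*exp(-t), t^2*exp(-t)/2 + exp(-t)]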